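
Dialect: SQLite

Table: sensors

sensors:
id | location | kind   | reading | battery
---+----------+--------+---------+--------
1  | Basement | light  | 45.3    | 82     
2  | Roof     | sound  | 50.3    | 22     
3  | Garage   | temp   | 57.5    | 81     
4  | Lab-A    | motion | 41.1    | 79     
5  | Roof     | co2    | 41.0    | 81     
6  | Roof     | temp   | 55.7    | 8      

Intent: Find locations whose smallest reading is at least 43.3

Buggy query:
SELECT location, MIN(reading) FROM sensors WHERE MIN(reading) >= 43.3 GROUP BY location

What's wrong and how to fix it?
Bug: MIN() in WHERE is a misuse of aggregate

Fix: Use HAVING for the per-group MIN condition

Corrected query:
SELECT location, MIN(reading) FROM sensors GROUP BY location HAVING MIN(reading) >= 43.3

Result:
location | MIN(reading)
---------+-------------
Basement | 45.3        
Garage   | 57.5        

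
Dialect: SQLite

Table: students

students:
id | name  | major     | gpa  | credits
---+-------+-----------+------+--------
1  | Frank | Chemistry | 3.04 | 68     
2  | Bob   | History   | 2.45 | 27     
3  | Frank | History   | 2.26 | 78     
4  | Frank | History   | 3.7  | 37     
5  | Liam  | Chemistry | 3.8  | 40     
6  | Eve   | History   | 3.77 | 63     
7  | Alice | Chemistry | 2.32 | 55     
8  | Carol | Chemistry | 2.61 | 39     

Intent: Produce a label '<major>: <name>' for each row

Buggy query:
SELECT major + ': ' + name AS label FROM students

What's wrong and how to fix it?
Bug: SQLite uses || for string concatenation; + coerces text to numbers (yielding 0)

Fix: Replace + with || to concatenate text

Corrected query:
SELECT major || ': ' || name AS label FROM students

Result:
label           
----------------
Chemistry: Frank
History: Bob    
History: Frank  
History: Frank  
Chemistry: Liam 
History: Eve    
Chemistry: Alice
Chemistry: Carol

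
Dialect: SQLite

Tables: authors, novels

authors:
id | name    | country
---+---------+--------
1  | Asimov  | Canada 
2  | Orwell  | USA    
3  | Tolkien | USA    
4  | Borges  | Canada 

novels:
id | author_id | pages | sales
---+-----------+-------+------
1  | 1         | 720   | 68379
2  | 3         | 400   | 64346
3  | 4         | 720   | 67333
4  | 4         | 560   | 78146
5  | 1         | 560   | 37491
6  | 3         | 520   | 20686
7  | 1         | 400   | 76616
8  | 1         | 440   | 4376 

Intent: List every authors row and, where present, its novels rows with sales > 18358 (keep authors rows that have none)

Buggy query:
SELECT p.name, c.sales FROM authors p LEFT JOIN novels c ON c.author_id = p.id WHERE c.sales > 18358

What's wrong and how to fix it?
Bug: A WHERE condition on the right-hand table after LEFT JOIN drops unmatched parents

Fix: Move the right-table condition into the ON clause so unmatched parents are kept

Corrected query:
SELECT p.name, c.sales FROM authors p LEFT JOIN novels c ON c.author_id = p.id AND c.sales > 18358

Result:
name    | sales
--------+------
Asimov  | 37491
Asimov  | 68379
Asimov  | 76616
Orwell  | NULL 
Tolkien | 20686
Tolkien | 64346
Borges  | 67333
Borges  | 78146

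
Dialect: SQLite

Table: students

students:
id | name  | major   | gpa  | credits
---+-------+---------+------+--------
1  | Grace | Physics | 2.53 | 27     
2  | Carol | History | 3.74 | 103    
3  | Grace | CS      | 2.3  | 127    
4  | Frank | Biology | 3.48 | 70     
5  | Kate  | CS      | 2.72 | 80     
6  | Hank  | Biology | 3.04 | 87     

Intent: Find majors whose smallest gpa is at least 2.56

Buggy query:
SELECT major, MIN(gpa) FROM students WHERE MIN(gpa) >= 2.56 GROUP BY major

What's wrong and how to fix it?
Bug: Aggregates like MIN are computed per group after WHERE runs

Fix: Replace WHERE with HAVING after the GROUP BY

Corrected query:
SELECT major, MIN(gpa) FROM students GROUP BY major HAVING MIN(gpa) >= 2.56

Result:
major   | MIN(gpa)
--------+---------
Biology | 3.04    
History | 3.74    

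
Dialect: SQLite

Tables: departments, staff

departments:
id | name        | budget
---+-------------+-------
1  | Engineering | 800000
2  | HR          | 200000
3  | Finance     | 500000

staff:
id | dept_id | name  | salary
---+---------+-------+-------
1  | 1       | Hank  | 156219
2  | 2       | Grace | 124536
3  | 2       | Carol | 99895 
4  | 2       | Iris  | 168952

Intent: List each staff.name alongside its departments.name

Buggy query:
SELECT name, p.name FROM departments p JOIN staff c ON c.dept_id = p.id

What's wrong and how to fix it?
Bug: Both tables have a 'name' column; the unqualified reference is ambiguous

Fix: Qualify the column with its table alias (c.name)

Corrected query:
SELECT c.name, p.name FROM departments p JOIN staff c ON c.dept_id = p.id

Result:
name  | name       
------+------------
Hank  | Engineering
Grace | HR         
Carol | HR         
Iris  | HR         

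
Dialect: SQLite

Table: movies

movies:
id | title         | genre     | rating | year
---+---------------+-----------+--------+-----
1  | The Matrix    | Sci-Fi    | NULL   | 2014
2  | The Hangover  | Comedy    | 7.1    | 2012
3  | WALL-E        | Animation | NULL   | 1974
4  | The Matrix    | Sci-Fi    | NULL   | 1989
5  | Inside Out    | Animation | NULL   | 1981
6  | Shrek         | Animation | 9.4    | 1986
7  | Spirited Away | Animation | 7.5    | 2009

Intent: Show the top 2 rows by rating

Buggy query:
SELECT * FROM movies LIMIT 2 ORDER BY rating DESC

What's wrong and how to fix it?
Bug: ORDER BY cannot follow LIMIT; LIMIT is the final clause

Fix: Swap the clauses: ORDER BY first, then LIMIT

Corrected query:
SELECT * FROM movies ORDER BY rating DESC LIMIT 2

Result:
id | title         | genre     | rating | year
---+---------------+-----------+--------+-----
6  | Shrek         | Animation | 9.4    | 1986
7  | Spirited Away | Animation | 7.5    | 2009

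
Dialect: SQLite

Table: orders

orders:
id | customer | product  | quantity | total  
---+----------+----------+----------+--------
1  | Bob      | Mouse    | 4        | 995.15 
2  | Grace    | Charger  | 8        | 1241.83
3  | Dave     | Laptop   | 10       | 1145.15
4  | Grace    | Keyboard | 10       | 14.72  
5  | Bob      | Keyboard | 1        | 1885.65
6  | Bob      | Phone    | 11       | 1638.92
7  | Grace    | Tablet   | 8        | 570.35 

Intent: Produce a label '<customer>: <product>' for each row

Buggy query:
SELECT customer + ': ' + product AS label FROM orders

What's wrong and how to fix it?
Bug: SQLite uses || for string concatenation; + coerces text to numbers (yielding 0)

Fix: Use the || operator for string concatenation

Corrected query:
SELECT customer || ': ' || product AS label FROM orders

Result:
label          
---------------
Bob: Mouse     
Grace: Charger 
Dave: Laptop   
Grace: Keyboard
Bob: Keyboard  
Bob: Phone     
Grace: Tablet  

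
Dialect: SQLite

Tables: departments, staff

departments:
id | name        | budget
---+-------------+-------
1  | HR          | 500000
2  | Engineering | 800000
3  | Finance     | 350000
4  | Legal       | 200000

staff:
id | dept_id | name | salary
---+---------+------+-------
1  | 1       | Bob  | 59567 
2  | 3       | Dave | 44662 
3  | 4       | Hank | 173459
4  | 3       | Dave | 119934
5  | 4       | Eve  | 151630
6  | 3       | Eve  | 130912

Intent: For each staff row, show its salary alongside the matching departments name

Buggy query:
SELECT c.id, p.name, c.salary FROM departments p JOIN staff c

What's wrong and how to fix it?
Bug: JOIN with no ON clause produces a cartesian product; every staff row pairs with every departments row

Fix: Specify the join condition linking the foreign key to the parent id

Corrected query:
SELECT c.id, p.name, c.salary FROM departments p JOIN staff c ON c.dept_id = p.id

Result:
id | name    | salary
---+---------+-------
1  | HR      | 59567 
2  | Finance | 44662 
3  | Legal   | 173459
4  | Finance | 119934
5  | Legal   | 151630
6  | Finance | 130912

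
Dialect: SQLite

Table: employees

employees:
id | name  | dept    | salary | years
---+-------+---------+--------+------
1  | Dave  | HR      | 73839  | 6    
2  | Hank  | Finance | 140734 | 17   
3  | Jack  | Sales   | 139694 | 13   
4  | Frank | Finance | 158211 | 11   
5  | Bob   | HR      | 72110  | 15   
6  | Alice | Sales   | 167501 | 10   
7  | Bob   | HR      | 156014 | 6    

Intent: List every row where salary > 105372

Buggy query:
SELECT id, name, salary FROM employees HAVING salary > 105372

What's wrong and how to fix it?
Bug: This is a non-aggregate query (no GROUP BY, no aggregates), so in SQLite the HAVING clause is invalid here; a row-level condition belongs in WHERE

Fix: Use WHERE for row-level filtering

Corrected query:
SELECT id, name, salary FROM employees WHERE salary > 105372

Result:
id | name  | salary
---+-------+-------
2  | Hank  | 140734
3  | Jack  | 139694
4  | Frank | 158211
6  | Alice | 167501
7  | Bob   | 156014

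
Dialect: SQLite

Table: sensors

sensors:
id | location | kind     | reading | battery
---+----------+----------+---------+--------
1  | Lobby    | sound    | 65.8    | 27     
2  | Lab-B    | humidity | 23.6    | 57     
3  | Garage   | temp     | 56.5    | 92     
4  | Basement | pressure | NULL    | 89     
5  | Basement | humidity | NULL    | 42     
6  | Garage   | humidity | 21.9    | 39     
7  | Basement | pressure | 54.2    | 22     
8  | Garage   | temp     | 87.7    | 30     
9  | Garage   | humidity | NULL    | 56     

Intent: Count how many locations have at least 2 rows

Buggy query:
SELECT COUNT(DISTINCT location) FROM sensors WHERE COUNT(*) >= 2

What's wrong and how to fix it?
Bug: WHERE filters individual rows, not groups, so a group-level COUNT is invalid there

Fix: Use a subquery that GROUPs and filters with HAVING, then count its rows

Corrected query:
SELECT COUNT(*) FROM (SELECT location FROM sensors GROUP BY location HAVING COUNT(*) >= 2)

Result:
COUNT(*)
--------
2       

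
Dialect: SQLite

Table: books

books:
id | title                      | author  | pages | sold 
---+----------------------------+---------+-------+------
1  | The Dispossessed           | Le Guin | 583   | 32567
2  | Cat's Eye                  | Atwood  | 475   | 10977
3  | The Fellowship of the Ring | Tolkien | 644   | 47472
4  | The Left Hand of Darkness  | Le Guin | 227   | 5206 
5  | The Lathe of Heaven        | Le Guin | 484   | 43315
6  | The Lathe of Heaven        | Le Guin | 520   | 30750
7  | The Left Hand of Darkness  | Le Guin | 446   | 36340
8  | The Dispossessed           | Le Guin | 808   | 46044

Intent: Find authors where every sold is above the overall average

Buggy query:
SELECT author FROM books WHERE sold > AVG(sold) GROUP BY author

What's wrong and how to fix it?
Bug: AVG() is an aggregate; it can't sit directly in WHERE

Fix: Use a subquery for AVG and a HAVING MIN(...) filter so the condition holds for every row in the group

Corrected query:
SELECT author FROM books GROUP BY author HAVING MIN(sold) > (SELECT AVG(sold) FROM books)

Result:
author 
-------
Tolkien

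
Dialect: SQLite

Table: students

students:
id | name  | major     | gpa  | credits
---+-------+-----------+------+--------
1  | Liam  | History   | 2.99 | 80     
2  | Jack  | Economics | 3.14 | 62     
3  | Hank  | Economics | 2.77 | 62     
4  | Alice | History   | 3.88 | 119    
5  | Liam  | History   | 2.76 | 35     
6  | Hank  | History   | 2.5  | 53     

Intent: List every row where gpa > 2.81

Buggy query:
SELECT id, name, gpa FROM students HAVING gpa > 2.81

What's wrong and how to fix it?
Bug: This is a non-aggregate query (no GROUP BY, no aggregates), so in SQLite the HAVING clause is invalid here; a row-level condition belongs in WHERE

Fix: Replace HAVING with WHERE since the condition applies to individual rows

Corrected query:
SELECT id, name, gpa FROM students WHERE gpa > 2.81

Result:
id | name  | gpa 
---+-------+-----
1  | Liam  | 2.99
2  | Jack  | 3.14
4  | Alice | 3.88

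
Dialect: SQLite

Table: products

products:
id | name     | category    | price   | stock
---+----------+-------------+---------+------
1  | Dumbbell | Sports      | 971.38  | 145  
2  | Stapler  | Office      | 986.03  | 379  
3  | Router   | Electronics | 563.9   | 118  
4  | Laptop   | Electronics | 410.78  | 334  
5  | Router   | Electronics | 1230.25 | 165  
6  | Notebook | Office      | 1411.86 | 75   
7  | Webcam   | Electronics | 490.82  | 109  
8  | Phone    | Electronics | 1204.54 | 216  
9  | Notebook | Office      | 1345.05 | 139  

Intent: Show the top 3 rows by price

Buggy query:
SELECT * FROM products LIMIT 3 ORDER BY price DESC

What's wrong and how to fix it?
Bug: LIMIT must come after ORDER BY

Fix: Swap the clauses: ORDER BY first, then LIMIT

Corrected query:
SELECT * FROM products ORDER BY price DESC LIMIT 3

Result:
id | name     | category    | price   | stock
---+----------+-------------+---------+------
6  | Notebook | Office      | 1411.86 | 75   
9  | Notebook | Office      | 1345.05 | 139  
5  | Router   | Electronics | 1230.25 | 165  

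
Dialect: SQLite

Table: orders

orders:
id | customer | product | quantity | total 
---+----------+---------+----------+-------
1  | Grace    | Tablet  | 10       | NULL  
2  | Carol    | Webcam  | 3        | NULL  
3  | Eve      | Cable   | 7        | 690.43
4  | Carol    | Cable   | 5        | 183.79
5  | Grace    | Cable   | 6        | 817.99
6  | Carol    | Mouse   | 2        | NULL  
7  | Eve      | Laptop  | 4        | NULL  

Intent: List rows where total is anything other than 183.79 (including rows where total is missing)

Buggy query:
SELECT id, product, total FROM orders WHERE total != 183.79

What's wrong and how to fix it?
Bug: 'total != 183.79' is unknown when total is NULL, so NULL rows are silently excluded

Fix: Handle NULL separately with IS NULL alongside the inequality

Corrected query:
SELECT id, product, total FROM orders WHERE total != 183.79 OR total IS NULL

Result:
id | product | total 
---+---------+-------
1  | Tablet  | NULL  
2  | Webcam  | NULL  
3  | Cable   | 690.43
5  | Cable   | 817.99
6  | Mouse   | NULL  
7  | Laptop  | NULL  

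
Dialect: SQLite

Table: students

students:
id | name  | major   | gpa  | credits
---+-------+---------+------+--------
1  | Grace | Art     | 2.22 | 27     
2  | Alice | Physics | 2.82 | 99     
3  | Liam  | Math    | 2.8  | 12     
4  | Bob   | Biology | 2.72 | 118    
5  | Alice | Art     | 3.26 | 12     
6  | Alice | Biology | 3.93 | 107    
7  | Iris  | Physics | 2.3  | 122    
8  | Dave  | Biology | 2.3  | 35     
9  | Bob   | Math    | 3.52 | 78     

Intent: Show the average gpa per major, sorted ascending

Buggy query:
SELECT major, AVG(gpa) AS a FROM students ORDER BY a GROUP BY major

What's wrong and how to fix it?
Bug: ORDER BY appears before GROUP BY; SQL clause order requires GROUP BY first

Fix: Move ORDER BY to the end, after GROUP BY

Corrected query:
SELECT major, AVG(gpa) AS a FROM students GROUP BY major ORDER BY a

Result:
major   | a       
--------+---------
Physics | 2.56    
Art     | 2.74    
Biology | 2.983333
Math    | 3.16    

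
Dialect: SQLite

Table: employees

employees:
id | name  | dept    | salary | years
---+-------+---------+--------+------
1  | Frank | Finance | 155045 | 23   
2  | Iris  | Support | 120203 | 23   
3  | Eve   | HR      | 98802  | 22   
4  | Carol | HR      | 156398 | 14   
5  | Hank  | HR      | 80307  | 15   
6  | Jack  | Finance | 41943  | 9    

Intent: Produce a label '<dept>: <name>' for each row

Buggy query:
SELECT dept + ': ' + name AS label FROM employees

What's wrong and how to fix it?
Bug: SQLite uses || for string concatenation; + coerces text to numbers (yielding 0)

Fix: Use the || operator for string concatenation

Corrected query:
SELECT dept || ': ' || name AS label FROM employees

Result:
label         
--------------
Finance: Frank
Support: Iris 
HR: Eve       
HR: Carol     
HR: Hank      
Finance: Jack 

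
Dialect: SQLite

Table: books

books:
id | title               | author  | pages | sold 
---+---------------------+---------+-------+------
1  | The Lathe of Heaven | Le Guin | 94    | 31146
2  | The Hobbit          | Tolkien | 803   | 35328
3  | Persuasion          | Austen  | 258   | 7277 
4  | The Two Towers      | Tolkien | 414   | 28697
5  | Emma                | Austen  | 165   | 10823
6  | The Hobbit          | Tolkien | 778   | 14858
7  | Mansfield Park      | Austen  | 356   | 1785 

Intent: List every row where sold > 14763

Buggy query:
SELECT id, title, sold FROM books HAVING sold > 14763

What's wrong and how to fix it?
Bug: HAVING filters the output of aggregation, but this query has no GROUP BY and no aggregate functions, so SQLite rejects it (HAVING clause on a non-aggregate query); the condition here is per row

Fix: Use WHERE for row-level filtering

Corrected query:
SELECT id, title, sold FROM books WHERE sold > 14763

Result:
id | title               | sold 
---+---------------------+------
1  | The Lathe of Heaven | 31146
2  | The Hobbit          | 35328
4  | The Two Towers      | 28697
6  | The Hobbit          | 14858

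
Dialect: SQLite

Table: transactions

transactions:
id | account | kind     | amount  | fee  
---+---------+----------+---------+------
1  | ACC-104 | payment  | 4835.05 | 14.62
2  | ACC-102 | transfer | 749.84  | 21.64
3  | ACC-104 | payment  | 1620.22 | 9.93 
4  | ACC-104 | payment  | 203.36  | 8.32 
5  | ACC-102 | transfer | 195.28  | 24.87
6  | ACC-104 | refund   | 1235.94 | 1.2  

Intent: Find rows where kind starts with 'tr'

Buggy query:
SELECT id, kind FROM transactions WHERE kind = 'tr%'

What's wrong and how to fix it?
Bug: Wildcards only work with LIKE; '=' treats '%' as a literal character

Fix: Replace '=' with LIKE so 'tr%' is treated as a pattern

Corrected query:
SELECT id, kind FROM transactions WHERE kind LIKE 'tr%'

Result:
id | kind    
---+---------
2  | transfer
5  | transfer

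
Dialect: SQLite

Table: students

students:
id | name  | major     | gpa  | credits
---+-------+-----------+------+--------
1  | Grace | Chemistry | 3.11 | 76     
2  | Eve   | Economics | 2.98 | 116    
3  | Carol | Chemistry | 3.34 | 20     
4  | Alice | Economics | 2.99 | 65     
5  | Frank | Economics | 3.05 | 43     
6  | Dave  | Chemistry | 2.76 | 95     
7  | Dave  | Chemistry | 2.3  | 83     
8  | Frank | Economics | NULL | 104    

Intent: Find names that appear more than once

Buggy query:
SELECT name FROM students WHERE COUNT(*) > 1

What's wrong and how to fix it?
Bug: WHERE can't reference COUNT(*); aggregates are computed after WHERE

Fix: Group first, then use HAVING for the count condition

Corrected query:
SELECT name FROM students GROUP BY name HAVING COUNT(*) > 1

Result:
name 
-----
Dave 
Frank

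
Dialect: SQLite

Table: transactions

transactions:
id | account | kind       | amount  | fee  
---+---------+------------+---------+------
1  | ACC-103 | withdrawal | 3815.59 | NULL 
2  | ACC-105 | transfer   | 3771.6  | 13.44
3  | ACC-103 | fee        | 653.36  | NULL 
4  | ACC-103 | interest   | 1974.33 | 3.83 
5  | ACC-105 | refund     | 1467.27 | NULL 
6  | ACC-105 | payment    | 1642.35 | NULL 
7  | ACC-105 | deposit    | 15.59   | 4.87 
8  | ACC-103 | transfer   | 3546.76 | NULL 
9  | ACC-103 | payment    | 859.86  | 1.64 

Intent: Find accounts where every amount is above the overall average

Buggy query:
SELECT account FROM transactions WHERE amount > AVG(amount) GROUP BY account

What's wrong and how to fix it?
Bug: AVG() is an aggregate; it can't sit directly in WHERE

Fix: Compute the overall average in a scalar subquery and compare each group's MIN against it in HAVING

Corrected query:
SELECT account FROM transactions GROUP BY account HAVING MIN(amount) > (SELECT AVG(amount) FROM transactions)

Result:
(no rows)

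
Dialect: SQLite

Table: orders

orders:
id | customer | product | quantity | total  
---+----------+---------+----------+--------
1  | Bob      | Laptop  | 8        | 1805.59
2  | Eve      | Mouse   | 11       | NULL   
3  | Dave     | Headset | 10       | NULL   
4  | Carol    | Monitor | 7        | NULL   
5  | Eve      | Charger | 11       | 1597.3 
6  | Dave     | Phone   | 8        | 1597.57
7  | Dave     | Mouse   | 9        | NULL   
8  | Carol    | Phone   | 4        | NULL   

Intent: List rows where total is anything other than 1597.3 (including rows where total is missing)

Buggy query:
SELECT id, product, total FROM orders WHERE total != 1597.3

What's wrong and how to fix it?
Bug: Inequality against NULL is unknown, not true; rows with NULL are dropped

Fix: Add an explicit OR total IS NULL to include the missing-value rows

Corrected query:
SELECT id, product, total FROM orders WHERE total != 1597.3 OR total IS NULL

Result:
id | product | total  
---+---------+--------
1  | Laptop  | 1805.59
2  | Mouse   | NULL   
3  | Headset | NULL   
4  | Monitor | NULL   
6  | Phone   | 1597.57
7  | Mouse   | NULL   
8  | Phone   | NULL   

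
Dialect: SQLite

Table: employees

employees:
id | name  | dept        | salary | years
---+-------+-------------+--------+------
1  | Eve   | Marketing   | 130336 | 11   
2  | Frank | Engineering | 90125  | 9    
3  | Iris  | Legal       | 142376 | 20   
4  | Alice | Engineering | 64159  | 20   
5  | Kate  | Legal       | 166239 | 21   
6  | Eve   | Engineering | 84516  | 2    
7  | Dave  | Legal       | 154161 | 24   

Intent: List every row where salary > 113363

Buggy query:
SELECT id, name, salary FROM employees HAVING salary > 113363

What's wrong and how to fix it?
Bug: HAVING filters the output of aggregation, but this query has no GROUP BY and no aggregate functions, so SQLite rejects it (HAVING clause on a non-aggregate query); the condition here is per row

Fix: Replace HAVING with WHERE since the condition applies to individual rows

Corrected query:
SELECT id, name, salary FROM employees WHERE salary > 113363

Result:
id | name | salary
---+------+-------
1  | Eve  | 130336
3  | Iris | 142376
5  | Kate | 166239
7  | Dave | 154161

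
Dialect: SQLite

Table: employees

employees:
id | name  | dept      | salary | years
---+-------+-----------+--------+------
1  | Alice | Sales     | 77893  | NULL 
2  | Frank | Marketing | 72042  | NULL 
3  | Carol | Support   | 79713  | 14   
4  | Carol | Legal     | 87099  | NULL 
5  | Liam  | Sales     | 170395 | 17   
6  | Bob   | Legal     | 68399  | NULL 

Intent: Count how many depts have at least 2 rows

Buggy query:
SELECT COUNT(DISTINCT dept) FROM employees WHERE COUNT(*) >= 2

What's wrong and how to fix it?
Bug: COUNT(*) cannot appear in WHERE; the per-group count doesn't exist yet

Fix: Use a subquery that GROUPs and filters with HAVING, then count its rows

Corrected query:
SELECT COUNT(*) FROM (SELECT dept FROM employees GROUP BY dept HAVING COUNT(*) >= 2)

Result:
COUNT(*)
--------
2       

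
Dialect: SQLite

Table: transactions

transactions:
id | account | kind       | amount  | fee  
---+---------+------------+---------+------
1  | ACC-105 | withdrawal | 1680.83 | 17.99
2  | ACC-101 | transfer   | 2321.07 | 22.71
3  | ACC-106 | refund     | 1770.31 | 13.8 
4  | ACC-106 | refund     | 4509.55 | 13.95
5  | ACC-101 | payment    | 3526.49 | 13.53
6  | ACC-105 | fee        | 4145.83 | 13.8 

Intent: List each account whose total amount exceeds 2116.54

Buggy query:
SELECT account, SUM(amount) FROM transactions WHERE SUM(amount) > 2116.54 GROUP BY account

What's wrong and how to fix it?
Bug: WHERE runs before GROUP BY, so aggregates aren't available there

Fix: Move the aggregate condition to a HAVING clause

Corrected query:
SELECT account, SUM(amount) FROM transactions GROUP BY account HAVING SUM(amount) > 2116.54

Result:
account | SUM(amount)
--------+------------
ACC-101 | 5847.56    
ACC-105 | 5826.66    
ACC-106 | 6279.86    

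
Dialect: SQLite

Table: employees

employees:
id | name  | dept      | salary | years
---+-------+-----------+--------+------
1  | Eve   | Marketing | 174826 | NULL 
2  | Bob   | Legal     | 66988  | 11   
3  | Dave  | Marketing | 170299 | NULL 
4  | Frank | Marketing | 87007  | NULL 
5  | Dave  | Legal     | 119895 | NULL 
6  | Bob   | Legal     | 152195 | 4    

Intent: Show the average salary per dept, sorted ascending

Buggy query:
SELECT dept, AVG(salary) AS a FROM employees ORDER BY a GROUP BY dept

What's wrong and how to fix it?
Bug: ORDER BY appears before GROUP BY; SQL clause order requires GROUP BY first

Fix: Move ORDER BY to the end, after GROUP BY

Corrected query:
SELECT dept, AVG(salary) AS a FROM employees GROUP BY dept ORDER BY a

Result:
dept      | a     
----------+-------
Legal     | 113026
Marketing | 144044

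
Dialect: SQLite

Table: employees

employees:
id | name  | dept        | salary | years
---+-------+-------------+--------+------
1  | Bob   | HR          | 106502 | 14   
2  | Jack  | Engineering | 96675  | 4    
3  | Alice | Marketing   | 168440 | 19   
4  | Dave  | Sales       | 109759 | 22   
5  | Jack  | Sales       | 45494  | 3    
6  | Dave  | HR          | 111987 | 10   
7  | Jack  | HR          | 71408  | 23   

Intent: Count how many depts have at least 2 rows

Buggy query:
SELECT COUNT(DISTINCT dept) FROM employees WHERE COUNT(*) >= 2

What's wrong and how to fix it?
Bug: WHERE filters individual rows, not groups, so a group-level COUNT is invalid there

Fix: Use a subquery that GROUPs and filters with HAVING, then count its rows

Corrected query:
SELECT COUNT(*) FROM (SELECT dept FROM employees GROUP BY dept HAVING COUNT(*) >= 2)

Result:
COUNT(*)
--------
2       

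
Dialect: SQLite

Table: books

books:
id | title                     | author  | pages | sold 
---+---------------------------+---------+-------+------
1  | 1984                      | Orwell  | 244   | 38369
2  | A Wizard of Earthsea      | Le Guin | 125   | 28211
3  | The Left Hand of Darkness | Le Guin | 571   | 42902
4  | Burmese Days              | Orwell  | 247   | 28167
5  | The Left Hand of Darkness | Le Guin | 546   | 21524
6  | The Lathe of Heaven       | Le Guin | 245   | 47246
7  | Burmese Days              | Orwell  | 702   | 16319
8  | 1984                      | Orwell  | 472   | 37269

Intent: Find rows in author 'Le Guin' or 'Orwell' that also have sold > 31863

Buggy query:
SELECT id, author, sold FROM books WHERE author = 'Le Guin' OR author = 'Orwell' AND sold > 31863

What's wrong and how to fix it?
Bug: AND binds tighter than OR, so this parses as author = 'Le Guin' OR (author = 'Orwell' AND sold > 31863)

Fix: Add parentheses around the OR so the AND applies to both alternatives

Corrected query:
SELECT id, author, sold FROM books WHERE (author = 'Le Guin' OR author = 'Orwell') AND sold > 31863

Result:
id | author  | sold 
---+---------+------
1  | Orwell  | 38369
3  | Le Guin | 42902
6  | Le Guin | 47246
8  | Orwell  | 37269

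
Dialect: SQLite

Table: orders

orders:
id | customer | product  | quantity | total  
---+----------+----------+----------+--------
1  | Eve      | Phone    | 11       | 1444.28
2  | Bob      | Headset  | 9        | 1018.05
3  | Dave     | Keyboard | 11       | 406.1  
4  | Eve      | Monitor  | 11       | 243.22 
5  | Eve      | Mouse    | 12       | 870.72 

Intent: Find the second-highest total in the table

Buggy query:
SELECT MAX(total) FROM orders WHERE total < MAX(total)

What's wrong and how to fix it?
Bug: MAX(total) on the right of the comparison is an aggregate-in-WHERE error

Fix: Put the inner MAX in a scalar subquery

Corrected query:
SELECT MAX(total) FROM orders WHERE total < (SELECT MAX(total) FROM orders)

Result:
MAX(total)
----------
1018.05   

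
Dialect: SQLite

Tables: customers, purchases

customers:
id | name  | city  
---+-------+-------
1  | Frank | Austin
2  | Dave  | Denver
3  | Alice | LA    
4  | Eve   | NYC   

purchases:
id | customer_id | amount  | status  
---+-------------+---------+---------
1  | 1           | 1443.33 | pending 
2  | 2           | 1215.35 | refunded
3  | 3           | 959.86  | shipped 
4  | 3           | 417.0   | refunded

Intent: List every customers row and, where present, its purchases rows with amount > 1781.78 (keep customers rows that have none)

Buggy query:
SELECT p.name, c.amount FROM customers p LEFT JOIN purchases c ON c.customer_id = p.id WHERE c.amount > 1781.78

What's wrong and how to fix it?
Bug: Filtering c.amount in WHERE discards the NULL rows produced by LEFT JOIN, turning it into an inner join

Fix: Put 'c.amount > 1781.78' in the JOIN's ON clause instead of WHERE

Corrected query:
SELECT p.name, c.amount FROM customers p LEFT JOIN purchases c ON c.customer_id = p.id AND c.amount > 1781.78

Result:
name  | amount
------+-------
Frank | NULL  
Dave  | NULL  
Alice | NULL  
Eve   | NULL  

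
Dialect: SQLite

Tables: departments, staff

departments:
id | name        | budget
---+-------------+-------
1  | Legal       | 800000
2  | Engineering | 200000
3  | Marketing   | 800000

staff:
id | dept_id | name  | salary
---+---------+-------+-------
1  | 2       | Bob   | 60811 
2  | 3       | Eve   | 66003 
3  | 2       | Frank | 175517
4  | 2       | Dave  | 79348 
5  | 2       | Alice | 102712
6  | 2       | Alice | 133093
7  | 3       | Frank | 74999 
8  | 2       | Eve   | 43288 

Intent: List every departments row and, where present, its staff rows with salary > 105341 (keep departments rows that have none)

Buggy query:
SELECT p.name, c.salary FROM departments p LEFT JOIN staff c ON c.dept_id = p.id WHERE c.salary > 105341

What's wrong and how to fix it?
Bug: Filtering c.salary in WHERE discards the NULL rows produced by LEFT JOIN, turning it into an inner join

Fix: Move the right-table condition into the ON clause so unmatched parents are kept

Corrected query:
SELECT p.name, c.salary FROM departments p LEFT JOIN staff c ON c.dept_id = p.id AND c.salary > 105341

Result:
name        | salary
------------+-------
Legal       | NULL  
Engineering | 133093
Engineering | 175517
Marketing   | NULL  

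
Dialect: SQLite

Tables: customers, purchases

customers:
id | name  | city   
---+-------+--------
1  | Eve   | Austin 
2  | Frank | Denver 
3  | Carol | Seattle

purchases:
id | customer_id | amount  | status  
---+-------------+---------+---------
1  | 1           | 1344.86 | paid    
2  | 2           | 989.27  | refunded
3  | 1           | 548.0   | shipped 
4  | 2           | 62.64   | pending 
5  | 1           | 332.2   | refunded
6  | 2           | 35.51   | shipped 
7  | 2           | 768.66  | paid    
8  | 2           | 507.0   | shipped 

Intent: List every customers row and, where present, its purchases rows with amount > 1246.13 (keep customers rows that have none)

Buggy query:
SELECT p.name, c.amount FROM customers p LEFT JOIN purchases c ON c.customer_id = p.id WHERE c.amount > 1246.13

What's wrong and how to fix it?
Bug: Filtering c.amount in WHERE discards the NULL rows produced by LEFT JOIN, turning it into an inner join

Fix: Put 'c.amount > 1246.13' in the JOIN's ON clause instead of WHERE

Corrected query:
SELECT p.name, c.amount FROM customers p LEFT JOIN purchases c ON c.customer_id = p.id AND c.amount > 1246.13

Result:
name  | amount 
------+--------
Eve   | 1344.86
Frank | NULL   
Carol | NULL   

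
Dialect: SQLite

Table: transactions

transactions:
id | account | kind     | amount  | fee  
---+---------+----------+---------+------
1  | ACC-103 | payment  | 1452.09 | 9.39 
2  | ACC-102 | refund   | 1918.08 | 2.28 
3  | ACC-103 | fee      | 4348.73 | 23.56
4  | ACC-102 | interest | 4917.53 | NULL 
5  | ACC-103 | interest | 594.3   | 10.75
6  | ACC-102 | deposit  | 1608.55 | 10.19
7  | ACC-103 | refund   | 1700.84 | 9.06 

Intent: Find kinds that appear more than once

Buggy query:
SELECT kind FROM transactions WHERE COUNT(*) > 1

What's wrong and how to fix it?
Bug: COUNT(*) is an aggregate and cannot be used in WHERE

Fix: Group first, then use HAVING for the count condition

Corrected query:
SELECT kind FROM transactions GROUP BY kind HAVING COUNT(*) > 1

Result:
kind    
--------
interest
refund  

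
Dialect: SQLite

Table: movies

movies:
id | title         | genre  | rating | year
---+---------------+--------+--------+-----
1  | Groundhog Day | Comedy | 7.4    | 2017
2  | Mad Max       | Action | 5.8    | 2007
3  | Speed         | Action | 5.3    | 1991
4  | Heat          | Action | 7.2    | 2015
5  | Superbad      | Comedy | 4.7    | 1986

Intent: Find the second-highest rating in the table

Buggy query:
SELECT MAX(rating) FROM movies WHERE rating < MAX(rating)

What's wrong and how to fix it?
Bug: The inner MAX is an aggregate inside WHERE, which is not allowed

Fix: Compute the overall MAX in a subquery, then take MAX of rows below it

Corrected query:
SELECT MAX(rating) FROM movies WHERE rating < (SELECT MAX(rating) FROM movies)

Result:
MAX(rating)
-----------
7.2        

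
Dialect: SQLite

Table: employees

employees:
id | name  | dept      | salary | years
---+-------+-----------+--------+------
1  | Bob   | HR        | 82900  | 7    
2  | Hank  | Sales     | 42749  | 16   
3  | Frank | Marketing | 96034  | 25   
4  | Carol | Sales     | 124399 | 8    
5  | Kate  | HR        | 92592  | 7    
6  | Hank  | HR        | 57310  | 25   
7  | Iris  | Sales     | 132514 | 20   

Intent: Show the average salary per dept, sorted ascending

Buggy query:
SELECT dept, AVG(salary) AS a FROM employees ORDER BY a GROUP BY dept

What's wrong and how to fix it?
Bug: GROUP BY must precede ORDER BY

Fix: Reorder: SELECT … FROM … GROUP BY … ORDER BY …

Corrected query:
SELECT dept, AVG(salary) AS a FROM employees GROUP BY dept ORDER BY a

Result:
dept      | a           
----------+-------------
HR        | 77600.666667
Marketing | 96034       
Sales     | 99887.333333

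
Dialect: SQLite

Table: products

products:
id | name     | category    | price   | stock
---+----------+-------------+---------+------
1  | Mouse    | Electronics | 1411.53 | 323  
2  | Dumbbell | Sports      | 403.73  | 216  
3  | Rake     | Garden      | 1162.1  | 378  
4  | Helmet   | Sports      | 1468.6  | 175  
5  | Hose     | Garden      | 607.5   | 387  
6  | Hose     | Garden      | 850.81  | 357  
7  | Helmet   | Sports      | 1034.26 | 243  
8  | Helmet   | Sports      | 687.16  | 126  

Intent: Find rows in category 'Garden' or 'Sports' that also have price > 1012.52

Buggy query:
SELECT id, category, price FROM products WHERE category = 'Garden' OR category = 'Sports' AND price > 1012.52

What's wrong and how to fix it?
Bug: AND binds tighter than OR, so this parses as category = 'Garden' OR (category = 'Sports' AND price > 1012.52)

Fix: Group the OR with parentheses (or use IN), then AND the threshold

Corrected query:
SELECT id, category, price FROM products WHERE (category = 'Garden' OR category = 'Sports') AND price > 1012.52

Result:
id | category | price  
---+----------+--------
3  | Garden   | 1162.1 
4  | Sports   | 1468.6 
7  | Sports   | 1034.26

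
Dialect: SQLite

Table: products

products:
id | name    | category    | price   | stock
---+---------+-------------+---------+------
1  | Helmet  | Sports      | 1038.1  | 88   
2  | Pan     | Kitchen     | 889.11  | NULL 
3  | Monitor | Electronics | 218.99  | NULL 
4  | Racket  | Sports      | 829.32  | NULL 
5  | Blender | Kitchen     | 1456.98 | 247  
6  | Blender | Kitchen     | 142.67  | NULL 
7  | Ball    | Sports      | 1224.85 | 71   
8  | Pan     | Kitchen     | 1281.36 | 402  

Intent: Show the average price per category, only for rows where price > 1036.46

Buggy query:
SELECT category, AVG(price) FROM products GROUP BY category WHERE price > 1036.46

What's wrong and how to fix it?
Bug: Row-level WHERE must come before GROUP BY in the clause order

Fix: Place WHERE between FROM and GROUP BY

Corrected query:
SELECT category, AVG(price) FROM products WHERE price > 1036.46 GROUP BY category

Result:
category | AVG(price)
---------+-----------
Kitchen  | 1369.17   
Sports   | 1131.475  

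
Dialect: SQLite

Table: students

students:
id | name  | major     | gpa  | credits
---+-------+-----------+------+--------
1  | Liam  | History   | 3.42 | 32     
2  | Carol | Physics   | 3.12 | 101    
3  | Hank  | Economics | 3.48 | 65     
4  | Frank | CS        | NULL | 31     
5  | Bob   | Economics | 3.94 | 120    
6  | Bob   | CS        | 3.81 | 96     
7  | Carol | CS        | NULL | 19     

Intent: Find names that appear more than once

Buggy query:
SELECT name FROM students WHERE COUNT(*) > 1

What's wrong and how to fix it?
Bug: COUNT(*) is an aggregate and cannot be used in WHERE

Fix: Group first, then use HAVING for the count condition

Corrected query:
SELECT name FROM students GROUP BY name HAVING COUNT(*) > 1

Result:
name 
-----
Bob  
Carol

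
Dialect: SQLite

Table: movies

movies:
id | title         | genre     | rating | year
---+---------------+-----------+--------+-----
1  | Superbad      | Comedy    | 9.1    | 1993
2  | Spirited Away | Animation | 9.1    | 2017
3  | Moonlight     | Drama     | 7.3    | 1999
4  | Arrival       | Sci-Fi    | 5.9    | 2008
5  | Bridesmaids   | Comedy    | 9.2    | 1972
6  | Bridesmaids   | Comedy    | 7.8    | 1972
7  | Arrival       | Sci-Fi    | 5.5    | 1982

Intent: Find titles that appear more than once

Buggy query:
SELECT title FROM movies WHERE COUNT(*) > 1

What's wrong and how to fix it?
Bug: COUNT(*) is an aggregate and cannot be used in WHERE

Fix: GROUP BY title, then filter groups with HAVING COUNT(*) > 1

Corrected query:
SELECT title FROM movies GROUP BY title HAVING COUNT(*) > 1

Result:
title      
-----------
Arrival    
Bridesmaids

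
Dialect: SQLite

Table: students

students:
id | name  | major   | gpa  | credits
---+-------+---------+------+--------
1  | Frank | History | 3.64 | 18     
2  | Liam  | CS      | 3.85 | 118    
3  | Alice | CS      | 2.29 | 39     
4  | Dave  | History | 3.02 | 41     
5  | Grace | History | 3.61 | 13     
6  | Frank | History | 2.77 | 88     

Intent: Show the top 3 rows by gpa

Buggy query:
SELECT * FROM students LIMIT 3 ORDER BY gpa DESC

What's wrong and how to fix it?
Bug: LIMIT must come after ORDER BY

Fix: Sort with ORDER BY, then apply LIMIT

Corrected query:
SELECT * FROM students ORDER BY gpa DESC LIMIT 3

Result:
id | name  | major   | gpa  | credits
---+-------+---------+------+--------
2  | Liam  | CS      | 3.85 | 118    
1  | Frank | History | 3.64 | 18     
5  | Grace | History | 3.61 | 13     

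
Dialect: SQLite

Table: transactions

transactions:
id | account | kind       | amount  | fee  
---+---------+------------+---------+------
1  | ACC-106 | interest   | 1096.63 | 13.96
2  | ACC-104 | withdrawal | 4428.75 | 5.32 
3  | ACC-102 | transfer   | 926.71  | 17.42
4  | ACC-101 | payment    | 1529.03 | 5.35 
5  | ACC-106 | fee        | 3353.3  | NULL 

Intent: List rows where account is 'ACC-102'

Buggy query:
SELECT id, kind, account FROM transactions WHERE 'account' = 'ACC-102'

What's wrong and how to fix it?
Bug: Single quotes denote string literals in SQL; the column name is being compared as a constant string

Fix: Remove the quotes around the column name (or use double quotes for an identifier)

Corrected query:
SELECT id, kind, account FROM transactions WHERE account = 'ACC-102'

Result:
id | kind     | account
---+----------+--------
3  | transfer | ACC-102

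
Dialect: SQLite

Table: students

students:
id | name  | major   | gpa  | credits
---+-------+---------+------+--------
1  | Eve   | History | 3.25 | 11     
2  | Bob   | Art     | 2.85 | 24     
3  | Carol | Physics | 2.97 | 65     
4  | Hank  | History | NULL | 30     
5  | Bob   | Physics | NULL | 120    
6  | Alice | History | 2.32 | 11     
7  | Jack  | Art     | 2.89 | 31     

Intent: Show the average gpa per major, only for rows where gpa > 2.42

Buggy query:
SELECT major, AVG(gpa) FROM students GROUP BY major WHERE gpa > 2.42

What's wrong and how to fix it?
Bug: Row-level WHERE must come before GROUP BY in the clause order

Fix: Move the WHERE clause before GROUP BY

Corrected query:
SELECT major, AVG(gpa) FROM students WHERE gpa > 2.42 GROUP BY major

Result:
major   | AVG(gpa)
--------+---------
Art     | 2.87    
History | 3.25    
Physics | 2.97    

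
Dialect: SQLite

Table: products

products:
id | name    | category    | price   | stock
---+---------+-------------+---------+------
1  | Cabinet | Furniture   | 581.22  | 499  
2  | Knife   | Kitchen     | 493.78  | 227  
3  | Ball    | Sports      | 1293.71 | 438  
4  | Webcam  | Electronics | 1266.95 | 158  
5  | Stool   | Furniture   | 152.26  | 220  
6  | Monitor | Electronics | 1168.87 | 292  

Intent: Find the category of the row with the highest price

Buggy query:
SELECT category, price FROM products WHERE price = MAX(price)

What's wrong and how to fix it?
Bug: WHERE is evaluated per row; an aggregate over the whole table isn't defined there

Fix: Wrap MAX in a scalar subquery so WHERE compares against a single value

Corrected query:
SELECT category, price FROM products WHERE price = (SELECT MAX(price) FROM products)

Result:
category | price  
---------+--------
Sports   | 1293.71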